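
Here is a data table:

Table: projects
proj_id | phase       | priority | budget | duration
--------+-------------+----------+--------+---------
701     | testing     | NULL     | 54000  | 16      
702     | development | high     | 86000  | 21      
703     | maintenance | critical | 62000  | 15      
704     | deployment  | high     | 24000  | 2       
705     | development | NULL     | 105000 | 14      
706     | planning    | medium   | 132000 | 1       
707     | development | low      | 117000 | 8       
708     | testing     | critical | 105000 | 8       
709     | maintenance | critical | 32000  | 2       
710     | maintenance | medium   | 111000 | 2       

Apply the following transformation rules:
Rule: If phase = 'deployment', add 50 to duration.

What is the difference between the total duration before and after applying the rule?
50

Step 1: Original sum of duration = 89
Step 2: 1 records have phase = 'deployment'
Step 3: Each affected record changes by 50
Step 4: Total change = 1 × 50 = 50
Step 5: New sum = 89 + 50 = 139
Step 6: Difference = |139 - 89| = 50
        (Sum increased by 50)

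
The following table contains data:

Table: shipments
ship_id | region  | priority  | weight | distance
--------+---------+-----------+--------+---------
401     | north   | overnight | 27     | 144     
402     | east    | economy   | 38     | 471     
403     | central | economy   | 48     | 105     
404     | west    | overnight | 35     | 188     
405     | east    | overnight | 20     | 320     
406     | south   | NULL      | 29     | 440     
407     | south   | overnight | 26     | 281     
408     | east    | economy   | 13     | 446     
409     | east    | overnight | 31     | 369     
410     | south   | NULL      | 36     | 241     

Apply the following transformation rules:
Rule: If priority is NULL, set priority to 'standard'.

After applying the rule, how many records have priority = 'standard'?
2

Step 1: Count records where priority IS NULL
Step 2: Found 2 records with NULL priority
Step 3: These records will have priority set to 'standard'
Step 4: Records already having priority = 'standard': 0
Step 5: Answer: 2 + 0 = 2 records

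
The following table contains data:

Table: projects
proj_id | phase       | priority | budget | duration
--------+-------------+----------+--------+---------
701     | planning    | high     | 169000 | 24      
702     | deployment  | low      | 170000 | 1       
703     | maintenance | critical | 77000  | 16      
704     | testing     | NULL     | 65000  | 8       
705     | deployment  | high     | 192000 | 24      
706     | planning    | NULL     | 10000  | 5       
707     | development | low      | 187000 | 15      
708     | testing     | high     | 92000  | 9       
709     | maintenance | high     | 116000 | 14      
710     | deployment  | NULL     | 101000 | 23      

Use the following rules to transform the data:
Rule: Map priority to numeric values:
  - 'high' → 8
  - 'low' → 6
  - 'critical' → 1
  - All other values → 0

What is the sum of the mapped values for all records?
45

Step 1: Apply mapping to each record
Step 2: Count by status:
  'high': 4 records × 8 = 32
  'low': 2 records × 6 = 12
  'critical': 1 records × 1 = 1
Step 3: Sum all mapped values = 45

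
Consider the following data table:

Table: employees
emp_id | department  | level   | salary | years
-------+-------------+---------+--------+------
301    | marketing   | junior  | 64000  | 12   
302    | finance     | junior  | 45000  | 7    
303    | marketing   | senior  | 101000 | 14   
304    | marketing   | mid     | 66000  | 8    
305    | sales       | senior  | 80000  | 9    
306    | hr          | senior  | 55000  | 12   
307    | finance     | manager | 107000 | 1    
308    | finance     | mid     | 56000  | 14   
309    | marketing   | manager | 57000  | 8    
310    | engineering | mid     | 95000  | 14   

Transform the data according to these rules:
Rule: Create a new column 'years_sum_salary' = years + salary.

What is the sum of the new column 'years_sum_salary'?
726099

Step 1: For each record, compute years + salary
Example calculations:
  12 + 64000 = 64012
  7 + 45000 = 45007
  14 + 101000 = 101014
  ...
Step 2: Sum all derived values
Step 3: Total = 726099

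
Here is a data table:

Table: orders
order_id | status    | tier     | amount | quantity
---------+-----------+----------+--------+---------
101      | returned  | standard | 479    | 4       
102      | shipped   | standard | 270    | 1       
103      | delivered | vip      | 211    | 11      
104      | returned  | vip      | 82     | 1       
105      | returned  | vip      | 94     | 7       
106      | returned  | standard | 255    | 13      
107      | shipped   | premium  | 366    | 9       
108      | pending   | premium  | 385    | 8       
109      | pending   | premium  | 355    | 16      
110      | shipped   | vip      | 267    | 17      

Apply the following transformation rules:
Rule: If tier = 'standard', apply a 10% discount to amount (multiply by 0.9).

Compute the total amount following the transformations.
2663.6

Step 1: Records with tier = 'standard' have total amount = 1004
Step 2: Apply multiplier: 1004 × 0.9 = 903.6
Step 3: Other records total: 1760
Step 4: Final sum = 903.6 + 1760 = 2663.6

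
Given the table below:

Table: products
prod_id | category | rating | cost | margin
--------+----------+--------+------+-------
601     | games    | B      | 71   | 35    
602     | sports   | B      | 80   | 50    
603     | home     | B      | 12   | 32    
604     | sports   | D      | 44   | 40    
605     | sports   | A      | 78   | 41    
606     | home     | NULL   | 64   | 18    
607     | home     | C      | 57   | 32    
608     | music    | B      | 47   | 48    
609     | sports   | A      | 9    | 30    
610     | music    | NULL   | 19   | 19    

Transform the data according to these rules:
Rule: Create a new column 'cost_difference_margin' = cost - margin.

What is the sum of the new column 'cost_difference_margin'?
136

Step 1: For each record, compute cost - margin
Example calculations:
  71 - 35 = 36
  80 - 50 = 30
  12 - 32 = -20
  ...
Step 2: Sum all derived values
Step 3: Total = 136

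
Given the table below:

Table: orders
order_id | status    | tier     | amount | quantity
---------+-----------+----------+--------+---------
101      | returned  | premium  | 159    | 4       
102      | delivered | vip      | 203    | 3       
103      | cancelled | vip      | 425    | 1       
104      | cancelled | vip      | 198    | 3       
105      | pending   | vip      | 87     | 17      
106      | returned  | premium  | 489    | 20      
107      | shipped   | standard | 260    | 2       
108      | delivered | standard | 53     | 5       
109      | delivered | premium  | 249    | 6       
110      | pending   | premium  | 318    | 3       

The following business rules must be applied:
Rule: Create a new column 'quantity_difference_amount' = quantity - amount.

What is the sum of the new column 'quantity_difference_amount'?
-2377

Step 1: For each record, compute quantity - amount
Example calculations:
  4 - 159 = -155
  3 - 203 = -200
  1 - 425 = -424
  ...
Step 2: Sum all derived values
Step 3: Total = -2377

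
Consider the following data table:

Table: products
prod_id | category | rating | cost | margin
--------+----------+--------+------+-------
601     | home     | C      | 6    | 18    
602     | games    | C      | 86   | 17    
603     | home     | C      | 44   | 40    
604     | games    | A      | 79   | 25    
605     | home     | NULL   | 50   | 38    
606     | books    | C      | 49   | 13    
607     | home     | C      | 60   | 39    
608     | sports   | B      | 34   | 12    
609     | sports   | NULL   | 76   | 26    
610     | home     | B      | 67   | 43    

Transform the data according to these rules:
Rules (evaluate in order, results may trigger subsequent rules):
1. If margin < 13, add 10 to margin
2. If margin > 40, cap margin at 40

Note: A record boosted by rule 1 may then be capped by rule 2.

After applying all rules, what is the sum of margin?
278

Step 1: Apply rule 1 to records with margin < 13
  - 1 records get bonus of 10
  - Of these, 0 records then exceed 40 and get capped
Step 2: Apply rule 2 to records with margin > 40
  - 1 records (original) are capped
Step 3: Calculate final sum = 278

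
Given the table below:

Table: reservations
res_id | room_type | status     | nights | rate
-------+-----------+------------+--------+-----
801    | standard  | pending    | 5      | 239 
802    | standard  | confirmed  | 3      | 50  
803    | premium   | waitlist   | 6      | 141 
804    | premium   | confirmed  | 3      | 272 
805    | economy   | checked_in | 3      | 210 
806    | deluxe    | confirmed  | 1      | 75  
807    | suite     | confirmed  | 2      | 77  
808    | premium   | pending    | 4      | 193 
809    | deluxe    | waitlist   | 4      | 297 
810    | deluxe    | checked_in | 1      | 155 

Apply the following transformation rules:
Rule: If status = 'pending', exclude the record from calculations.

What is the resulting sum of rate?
1277

Step 1: Identify records where status = 'pending'
Step 2: The excluded records sum to 432
Step 3: Original total rate = 1709
Step 4: Remaining total = 1709 - 432 = 1277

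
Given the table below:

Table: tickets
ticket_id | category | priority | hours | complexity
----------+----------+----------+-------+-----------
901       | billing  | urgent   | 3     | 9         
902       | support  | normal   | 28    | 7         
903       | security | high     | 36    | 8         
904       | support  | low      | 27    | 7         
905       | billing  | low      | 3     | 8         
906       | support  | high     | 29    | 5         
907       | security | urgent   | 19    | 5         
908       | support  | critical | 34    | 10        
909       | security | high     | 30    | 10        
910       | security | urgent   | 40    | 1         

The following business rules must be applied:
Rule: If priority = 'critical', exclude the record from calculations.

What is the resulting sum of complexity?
60

Step 1: Identify records where priority = 'critical'
Step 2: The excluded records sum to 10
Step 3: Original total complexity = 70
Step 4: Remaining total = 70 - 10 = 60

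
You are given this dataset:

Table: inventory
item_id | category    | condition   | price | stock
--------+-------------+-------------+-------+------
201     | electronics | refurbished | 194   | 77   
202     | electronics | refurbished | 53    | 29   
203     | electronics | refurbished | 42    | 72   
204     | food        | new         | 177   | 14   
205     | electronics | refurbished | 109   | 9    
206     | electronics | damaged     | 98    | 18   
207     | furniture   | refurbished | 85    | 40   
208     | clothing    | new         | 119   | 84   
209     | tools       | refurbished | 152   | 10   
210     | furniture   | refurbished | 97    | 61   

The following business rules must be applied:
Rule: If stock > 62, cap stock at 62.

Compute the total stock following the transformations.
367

Step 1: 3 records have stock > 62
Step 2: These records originally summed to 233
Step 3: After capping: 3 × 62 = 186
Step 4: Unaffected records sum: 181
Step 5: Final sum = 186 + 181 = 367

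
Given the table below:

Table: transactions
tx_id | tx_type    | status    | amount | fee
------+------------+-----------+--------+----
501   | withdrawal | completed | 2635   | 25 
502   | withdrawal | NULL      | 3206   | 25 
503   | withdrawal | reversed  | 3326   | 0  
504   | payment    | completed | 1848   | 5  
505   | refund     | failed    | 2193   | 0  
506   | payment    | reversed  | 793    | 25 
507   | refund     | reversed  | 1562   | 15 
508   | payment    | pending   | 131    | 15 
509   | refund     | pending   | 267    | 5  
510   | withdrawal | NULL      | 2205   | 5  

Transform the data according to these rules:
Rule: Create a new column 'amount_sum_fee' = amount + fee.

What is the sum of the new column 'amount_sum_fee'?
18286

Step 1: For each record, compute amount + fee
Example calculations:
  2635 + 25 = 2660
  3206 + 25 = 3231
  3326 + 0 = 3326
  ...
Step 2: Sum all derived values
Step 3: Total = 18286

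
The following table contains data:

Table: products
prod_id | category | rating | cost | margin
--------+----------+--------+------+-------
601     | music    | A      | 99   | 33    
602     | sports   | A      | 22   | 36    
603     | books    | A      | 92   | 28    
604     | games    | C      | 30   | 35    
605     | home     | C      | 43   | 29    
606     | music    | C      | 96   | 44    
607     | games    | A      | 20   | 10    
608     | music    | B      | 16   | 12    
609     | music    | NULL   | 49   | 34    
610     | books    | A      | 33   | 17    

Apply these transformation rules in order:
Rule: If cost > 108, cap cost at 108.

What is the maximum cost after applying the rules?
99

Step 1: Original maximum cost = 99
Step 2: Check cap of 108 against maximum
Step 3: No records exceed the cap (max 99 <= cap 108), so no capping applies
Step 4: Maximum after transformation = 99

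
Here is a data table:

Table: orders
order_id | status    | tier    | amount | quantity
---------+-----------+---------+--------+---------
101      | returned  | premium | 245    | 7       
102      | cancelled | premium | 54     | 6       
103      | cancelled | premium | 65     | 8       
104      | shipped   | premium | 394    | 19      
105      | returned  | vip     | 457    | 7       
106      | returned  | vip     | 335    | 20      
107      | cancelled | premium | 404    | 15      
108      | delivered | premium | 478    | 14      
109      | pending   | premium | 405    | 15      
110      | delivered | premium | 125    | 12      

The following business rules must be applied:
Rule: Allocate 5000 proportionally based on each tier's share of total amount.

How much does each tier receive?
premium: 3663.07, vip: 1336.93

Step 1: Calculate total amount = 2962
Step 2: Calculate each tier's proportion:
  premium: 2170/2962 = 73.26% → 3663.07
  vip: 792/2962 = 26.74% → 1336.93
Step 3: Verify: sum of allocations ≈ 5000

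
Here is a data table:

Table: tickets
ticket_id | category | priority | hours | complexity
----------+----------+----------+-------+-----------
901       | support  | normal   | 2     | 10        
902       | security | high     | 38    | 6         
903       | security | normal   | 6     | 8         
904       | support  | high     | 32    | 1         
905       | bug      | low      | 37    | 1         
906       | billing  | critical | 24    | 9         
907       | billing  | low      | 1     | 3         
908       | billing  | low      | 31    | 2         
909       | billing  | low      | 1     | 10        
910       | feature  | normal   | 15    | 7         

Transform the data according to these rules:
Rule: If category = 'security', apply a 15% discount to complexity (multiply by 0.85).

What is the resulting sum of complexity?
54.9

Step 1: Records with category = 'security' have total complexity = 14
Step 2: Apply multiplier: 14 × 0.85 = 11.9
Step 3: Other records total: 43
Step 4: Final sum = 11.9 + 43 = 54.9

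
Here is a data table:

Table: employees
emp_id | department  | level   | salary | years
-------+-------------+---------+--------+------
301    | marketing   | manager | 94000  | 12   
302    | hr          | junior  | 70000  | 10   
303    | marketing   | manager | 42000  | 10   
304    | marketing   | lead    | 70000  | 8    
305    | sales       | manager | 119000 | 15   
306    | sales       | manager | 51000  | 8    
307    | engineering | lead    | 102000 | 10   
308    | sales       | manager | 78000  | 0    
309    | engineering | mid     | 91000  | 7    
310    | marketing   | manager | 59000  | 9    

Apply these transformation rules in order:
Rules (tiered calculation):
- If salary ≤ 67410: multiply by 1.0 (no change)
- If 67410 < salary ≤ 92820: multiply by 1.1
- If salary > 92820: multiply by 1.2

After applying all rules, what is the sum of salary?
869900.0

Step 1: Tier 1 (salary ≤ 67410): 3 records, sum = 152000 × 1.0 = 152000.0
Step 2: Tier 2 (67410 < salary ≤ 92820): 4 records, sum = 309000 × 1.1 = 339900.0
Step 3: Tier 3 (salary > 92820): 3 records, sum = 315000 × 1.2 = 378000.0
Step 4: Final sum = 152000.0 + 339900.0 + 378000.0 = 869900.0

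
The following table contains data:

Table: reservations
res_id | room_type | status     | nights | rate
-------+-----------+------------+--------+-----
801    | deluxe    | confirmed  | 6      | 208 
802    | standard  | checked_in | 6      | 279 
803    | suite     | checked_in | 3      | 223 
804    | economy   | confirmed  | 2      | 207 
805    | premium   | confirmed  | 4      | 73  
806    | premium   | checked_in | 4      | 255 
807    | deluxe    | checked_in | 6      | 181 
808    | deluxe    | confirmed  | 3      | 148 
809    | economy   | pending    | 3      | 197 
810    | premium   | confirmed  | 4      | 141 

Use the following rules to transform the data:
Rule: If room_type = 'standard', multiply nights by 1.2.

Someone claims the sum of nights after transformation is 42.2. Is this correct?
Yes, the result is correct.

Step 1: Calculate the correct sum after transformation
Step 2: Apply multiplier 1.2 to records where room_type = 'standard'
Step 3: Correct result = 42.2
Step 4: Claimed result = 42.2
Step 5: 42.2 = 42.2 ✓
Conclusion: The claimed result is correct.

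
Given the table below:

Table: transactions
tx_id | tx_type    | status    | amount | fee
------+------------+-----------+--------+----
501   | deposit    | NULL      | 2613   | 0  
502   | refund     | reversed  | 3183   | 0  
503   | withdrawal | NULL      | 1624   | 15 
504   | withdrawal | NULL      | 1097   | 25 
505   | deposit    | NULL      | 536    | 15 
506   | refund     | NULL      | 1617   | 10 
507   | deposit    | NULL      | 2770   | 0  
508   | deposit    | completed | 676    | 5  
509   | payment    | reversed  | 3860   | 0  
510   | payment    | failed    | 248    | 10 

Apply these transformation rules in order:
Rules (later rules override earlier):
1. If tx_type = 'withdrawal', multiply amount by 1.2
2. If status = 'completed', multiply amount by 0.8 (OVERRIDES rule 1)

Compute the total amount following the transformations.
18633.0

Step 1: Rule 2 takes priority for records with status = 'completed'
  - 1 records: 676 × 0.8 = 540.8
Step 2: Rule 1 applies to remaining records with tx_type = 'withdrawal'
  - 2 records: 2721 × 1.2 = 3265.2
Step 3: Other records unchanged: 14827
Step 4: Final sum = 540.8 + 3265.2 + 14827 = 18633.0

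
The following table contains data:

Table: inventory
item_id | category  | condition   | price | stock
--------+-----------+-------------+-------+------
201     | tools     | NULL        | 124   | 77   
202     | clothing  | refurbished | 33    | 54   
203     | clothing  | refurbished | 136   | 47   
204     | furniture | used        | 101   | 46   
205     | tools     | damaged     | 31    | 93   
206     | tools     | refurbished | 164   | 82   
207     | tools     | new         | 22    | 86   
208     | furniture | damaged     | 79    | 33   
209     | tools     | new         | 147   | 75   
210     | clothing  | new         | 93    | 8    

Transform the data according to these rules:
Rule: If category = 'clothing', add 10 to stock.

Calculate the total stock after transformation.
631

Step 1: Count records where category = 'clothing': 3
Step 2: Total bonus added: 3 × 10 = 30
Step 3: Original sum of stock: 601
Step 4: Final sum = 601 + 30 = 631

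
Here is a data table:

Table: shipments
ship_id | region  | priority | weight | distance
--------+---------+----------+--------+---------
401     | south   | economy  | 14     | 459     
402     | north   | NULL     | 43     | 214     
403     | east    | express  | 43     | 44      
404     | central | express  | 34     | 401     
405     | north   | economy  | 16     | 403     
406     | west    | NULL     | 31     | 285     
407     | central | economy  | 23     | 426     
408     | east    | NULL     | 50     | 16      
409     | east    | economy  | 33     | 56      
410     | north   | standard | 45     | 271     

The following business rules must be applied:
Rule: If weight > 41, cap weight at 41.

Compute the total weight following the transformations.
315

Step 1: 4 records have weight > 41
Step 2: These records originally summed to 181
Step 3: After capping: 4 × 41 = 164
Step 4: Unaffected records sum: 151
Step 5: Final sum = 164 + 151 = 315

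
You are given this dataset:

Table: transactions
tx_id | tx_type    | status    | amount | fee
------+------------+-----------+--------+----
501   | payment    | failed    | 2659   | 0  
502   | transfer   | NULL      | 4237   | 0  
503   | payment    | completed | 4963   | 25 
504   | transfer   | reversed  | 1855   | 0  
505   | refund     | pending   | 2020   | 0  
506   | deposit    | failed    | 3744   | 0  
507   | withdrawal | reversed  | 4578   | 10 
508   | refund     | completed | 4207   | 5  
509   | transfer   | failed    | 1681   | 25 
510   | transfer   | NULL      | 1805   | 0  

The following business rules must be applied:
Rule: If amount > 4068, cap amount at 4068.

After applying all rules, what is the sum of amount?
30036

Step 1: 4 records have amount > 4068
Step 2: These records originally summed to 17985
Step 3: After capping: 4 × 4068 = 16272
Step 4: Unaffected records sum: 13764
Step 5: Final sum = 16272 + 13764 = 30036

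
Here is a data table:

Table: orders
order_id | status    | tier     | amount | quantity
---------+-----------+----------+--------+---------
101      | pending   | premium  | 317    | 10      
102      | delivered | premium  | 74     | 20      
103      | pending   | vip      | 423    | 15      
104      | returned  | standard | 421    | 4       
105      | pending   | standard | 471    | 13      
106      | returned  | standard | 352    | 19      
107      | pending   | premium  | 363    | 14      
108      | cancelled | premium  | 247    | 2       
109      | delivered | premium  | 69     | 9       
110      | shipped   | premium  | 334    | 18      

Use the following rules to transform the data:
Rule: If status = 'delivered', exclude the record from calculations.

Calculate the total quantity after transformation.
95

Step 1: Identify records where status = 'delivered'
Step 2: The excluded records sum to 29
Step 3: Original total quantity = 124
Step 4: Remaining total = 124 - 29 = 95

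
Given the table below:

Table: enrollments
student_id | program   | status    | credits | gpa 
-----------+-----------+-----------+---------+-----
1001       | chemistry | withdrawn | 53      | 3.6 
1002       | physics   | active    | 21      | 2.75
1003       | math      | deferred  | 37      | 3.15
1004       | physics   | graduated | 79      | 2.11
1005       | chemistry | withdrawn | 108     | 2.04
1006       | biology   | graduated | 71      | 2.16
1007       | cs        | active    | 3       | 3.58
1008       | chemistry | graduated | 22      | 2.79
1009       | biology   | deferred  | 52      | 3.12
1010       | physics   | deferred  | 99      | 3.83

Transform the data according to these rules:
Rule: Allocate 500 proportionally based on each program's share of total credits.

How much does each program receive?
biology: 112.84, chemistry: 167.89, cs: 2.75, math: 33.94, physics: 182.57

Step 1: Calculate total credits = 545
Step 2: Calculate each program's proportion:
  biology: 123/545 = 22.57% → 112.84
  chemistry: 183/545 = 33.58% → 167.89
  cs: 3/545 = 0.55% → 2.75
  math: 37/545 = 6.79% → 33.94
  physics: 199/545 = 36.51% → 182.57
Step 3: Verify: sum of allocations ≈ 500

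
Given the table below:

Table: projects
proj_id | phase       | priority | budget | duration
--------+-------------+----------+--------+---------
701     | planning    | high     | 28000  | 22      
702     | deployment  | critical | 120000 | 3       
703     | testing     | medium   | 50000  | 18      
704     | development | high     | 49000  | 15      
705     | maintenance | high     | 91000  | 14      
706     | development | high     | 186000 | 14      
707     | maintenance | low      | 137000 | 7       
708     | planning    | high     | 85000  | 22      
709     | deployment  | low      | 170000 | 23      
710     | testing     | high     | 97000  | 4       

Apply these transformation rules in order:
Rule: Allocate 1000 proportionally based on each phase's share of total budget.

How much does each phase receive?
deployment: 286.28, development: 231.98, maintenance: 225.07, planning: 111.55, testing: 145.11

Step 1: Calculate total budget = 1013000
Step 2: Calculate each phase's proportion:
  deployment: 290000/1013000 = 28.63% → 286.28
  development: 235000/1013000 = 23.20% → 231.98
  maintenance: 228000/1013000 = 22.51% → 225.07
  planning: 113000/1013000 = 11.15% → 111.55
  testing: 147000/1013000 = 14.51% → 145.11
Step 3: Verify: sum of allocations ≈ 1000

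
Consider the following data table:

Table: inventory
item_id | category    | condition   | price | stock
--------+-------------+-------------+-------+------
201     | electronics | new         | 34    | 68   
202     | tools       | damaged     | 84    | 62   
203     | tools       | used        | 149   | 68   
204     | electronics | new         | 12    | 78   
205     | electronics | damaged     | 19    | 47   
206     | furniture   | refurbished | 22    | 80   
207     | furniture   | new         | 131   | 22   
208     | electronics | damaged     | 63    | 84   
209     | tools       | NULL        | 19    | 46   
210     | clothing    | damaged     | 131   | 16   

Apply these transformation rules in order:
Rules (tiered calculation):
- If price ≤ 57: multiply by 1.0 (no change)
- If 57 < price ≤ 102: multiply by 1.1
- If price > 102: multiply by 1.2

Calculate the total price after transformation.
760.9

Step 1: Tier 1 (price ≤ 57): 5 records, sum = 106 × 1.0 = 106.0
Step 2: Tier 2 (57 < price ≤ 102): 2 records, sum = 147 × 1.1 = 161.7
Step 3: Tier 3 (price > 102): 3 records, sum = 411 × 1.2 = 493.2
Step 4: Final sum = 106.0 + 161.7 + 493.2 = 760.9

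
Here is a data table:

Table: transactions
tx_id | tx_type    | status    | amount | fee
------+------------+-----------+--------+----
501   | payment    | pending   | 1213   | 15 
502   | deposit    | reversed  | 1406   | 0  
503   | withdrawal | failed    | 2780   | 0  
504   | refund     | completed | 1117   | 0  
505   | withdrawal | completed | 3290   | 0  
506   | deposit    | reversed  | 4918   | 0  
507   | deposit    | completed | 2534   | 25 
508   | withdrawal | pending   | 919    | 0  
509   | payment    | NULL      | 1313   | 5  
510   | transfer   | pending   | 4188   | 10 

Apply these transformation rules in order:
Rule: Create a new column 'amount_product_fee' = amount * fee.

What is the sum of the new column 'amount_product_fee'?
129990

Step 1: For each record, compute amount * fee
Example calculations:
  1213 * 15 = 18195
  1406 * 0 = 0
  2780 * 0 = 0
  ...
Step 2: Sum all derived values
Step 3: Total = 129990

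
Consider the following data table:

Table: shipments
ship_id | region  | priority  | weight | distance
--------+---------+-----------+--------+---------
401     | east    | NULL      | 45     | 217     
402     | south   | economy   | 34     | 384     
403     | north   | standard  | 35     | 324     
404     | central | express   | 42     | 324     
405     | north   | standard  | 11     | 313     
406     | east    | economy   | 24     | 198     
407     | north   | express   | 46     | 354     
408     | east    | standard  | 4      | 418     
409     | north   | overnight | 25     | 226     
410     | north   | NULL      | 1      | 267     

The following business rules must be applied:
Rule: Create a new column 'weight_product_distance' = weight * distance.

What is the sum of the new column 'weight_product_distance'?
79837

Step 1: For each record, compute weight * distance
Example calculations:
  45 * 217 = 9765
  34 * 384 = 13056
  35 * 324 = 11340
  ...
Step 2: Sum all derived values
Step 3: Total = 79837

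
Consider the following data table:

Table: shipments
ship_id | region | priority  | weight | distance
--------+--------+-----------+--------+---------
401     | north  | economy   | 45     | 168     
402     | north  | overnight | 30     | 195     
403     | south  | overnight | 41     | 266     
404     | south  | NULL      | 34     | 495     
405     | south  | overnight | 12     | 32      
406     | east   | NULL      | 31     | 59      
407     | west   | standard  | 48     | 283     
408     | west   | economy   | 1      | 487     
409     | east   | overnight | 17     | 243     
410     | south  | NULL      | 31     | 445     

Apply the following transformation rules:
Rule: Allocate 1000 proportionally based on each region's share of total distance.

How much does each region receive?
east: 112.98, north: 135.8, south: 463.15, west: 288.07

Step 1: Calculate total distance = 2673
Step 2: Calculate each region's proportion:
  east: 302/2673 = 11.30% → 112.98
  north: 363/2673 = 13.58% → 135.8
  south: 1238/2673 = 46.32% → 463.15
  west: 770/2673 = 28.81% → 288.07
Step 3: Verify: sum of allocations ≈ 1000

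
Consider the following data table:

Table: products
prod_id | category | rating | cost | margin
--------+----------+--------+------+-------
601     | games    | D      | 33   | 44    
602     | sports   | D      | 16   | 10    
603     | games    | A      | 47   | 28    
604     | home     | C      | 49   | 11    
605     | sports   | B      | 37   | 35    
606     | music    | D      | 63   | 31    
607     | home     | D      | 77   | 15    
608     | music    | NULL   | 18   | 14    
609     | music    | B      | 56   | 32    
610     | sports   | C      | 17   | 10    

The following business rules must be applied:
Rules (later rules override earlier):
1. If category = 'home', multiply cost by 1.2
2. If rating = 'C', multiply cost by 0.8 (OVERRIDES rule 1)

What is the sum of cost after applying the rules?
415.2

Step 1: Rule 2 takes priority for records with rating = 'C'
  - 2 records: 66 × 0.8 = 52.8
Step 2: Rule 1 applies to remaining records with category = 'home'
  - 1 records: 77 × 1.2 = 92.4
Step 3: Other records unchanged: 270
Step 4: Final sum = 52.8 + 92.4 + 270 = 415.2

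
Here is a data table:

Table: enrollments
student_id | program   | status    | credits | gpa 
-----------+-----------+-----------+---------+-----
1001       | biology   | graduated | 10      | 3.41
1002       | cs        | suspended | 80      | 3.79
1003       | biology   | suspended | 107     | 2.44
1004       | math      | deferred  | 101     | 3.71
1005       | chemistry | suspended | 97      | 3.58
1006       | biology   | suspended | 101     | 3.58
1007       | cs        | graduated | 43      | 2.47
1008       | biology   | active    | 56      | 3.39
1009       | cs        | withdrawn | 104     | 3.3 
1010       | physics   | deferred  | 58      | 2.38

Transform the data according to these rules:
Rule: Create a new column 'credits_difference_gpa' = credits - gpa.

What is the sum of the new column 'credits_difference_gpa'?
724.95

Step 1: For each record, compute credits - gpa
Example calculations:
  10 - 3.41 = 6.59
  80 - 3.79 = 76.21
  107 - 2.44 = 104.56
  ...
Step 2: Sum all derived values
Step 3: Total = 724.95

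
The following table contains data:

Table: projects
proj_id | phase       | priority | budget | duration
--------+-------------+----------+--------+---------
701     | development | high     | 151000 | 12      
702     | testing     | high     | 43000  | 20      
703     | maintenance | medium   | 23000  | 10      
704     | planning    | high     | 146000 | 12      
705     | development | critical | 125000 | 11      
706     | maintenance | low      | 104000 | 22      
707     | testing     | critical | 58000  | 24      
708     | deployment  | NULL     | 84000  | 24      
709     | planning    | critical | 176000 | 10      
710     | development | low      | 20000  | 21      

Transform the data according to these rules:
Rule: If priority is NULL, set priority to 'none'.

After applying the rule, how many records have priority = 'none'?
1

Step 1: Count records where priority IS NULL
Step 2: Found 1 records with NULL priority
Step 3: These records will have priority set to 'none'
Step 4: Records already having priority = 'none': 0
Step 5: Answer: 1 + 0 = 1 records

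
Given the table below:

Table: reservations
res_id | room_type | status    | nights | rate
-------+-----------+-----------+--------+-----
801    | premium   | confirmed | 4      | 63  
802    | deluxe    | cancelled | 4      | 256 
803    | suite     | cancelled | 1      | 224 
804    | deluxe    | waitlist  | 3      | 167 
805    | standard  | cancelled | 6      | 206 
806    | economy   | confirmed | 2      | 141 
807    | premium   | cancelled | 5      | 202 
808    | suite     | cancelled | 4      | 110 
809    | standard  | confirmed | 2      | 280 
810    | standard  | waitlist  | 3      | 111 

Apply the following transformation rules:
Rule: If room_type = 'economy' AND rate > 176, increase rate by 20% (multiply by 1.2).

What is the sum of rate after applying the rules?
1760

Step 1: Find records where room_type = 'economy' AND rate > 176
Step 2: 0 records match, summing to 0
Step 3: After multiplier: 0 × 1.2 = 0.0
Step 4: Unaffected records sum: 1760
Step 5: Final sum = 0.0 + 1760 = 1760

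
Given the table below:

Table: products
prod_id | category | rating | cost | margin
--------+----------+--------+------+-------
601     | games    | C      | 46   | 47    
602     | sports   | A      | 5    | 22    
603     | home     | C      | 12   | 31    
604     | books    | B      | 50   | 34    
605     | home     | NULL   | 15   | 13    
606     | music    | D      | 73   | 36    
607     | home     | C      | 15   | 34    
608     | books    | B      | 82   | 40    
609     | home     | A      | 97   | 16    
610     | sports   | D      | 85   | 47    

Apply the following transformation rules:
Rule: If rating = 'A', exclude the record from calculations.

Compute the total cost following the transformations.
378

Step 1: Identify records where rating = 'A'
Step 2: The excluded records sum to 102
Step 3: Original total cost = 480
Step 4: Remaining total = 480 - 102 = 378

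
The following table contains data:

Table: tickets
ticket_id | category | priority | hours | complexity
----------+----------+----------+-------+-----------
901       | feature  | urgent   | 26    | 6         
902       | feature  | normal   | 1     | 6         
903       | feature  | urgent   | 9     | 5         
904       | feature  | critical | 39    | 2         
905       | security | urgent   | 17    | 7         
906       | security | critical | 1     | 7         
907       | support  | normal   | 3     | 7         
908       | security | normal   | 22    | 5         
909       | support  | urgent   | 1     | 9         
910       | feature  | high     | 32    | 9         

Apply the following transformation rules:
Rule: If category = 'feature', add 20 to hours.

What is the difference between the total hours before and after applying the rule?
100

Step 1: Original sum of hours = 151
Step 2: 5 records have category = 'feature'
Step 3: Each affected record changes by 20
Step 4: Total change = 5 × 20 = 100
Step 5: New sum = 151 + 100 = 251
Step 6: Difference = |251 - 151| = 100
        (Sum increased by 100)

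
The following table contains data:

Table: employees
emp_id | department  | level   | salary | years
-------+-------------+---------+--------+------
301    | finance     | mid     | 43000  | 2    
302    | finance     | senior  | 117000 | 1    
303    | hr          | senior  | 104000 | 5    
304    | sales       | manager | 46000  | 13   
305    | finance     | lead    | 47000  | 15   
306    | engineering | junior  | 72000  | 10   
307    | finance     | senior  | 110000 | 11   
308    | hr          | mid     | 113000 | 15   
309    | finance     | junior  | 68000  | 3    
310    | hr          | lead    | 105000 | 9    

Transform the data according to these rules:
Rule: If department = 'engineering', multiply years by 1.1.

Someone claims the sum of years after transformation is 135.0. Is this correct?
No, the correct result is 85.0.

Step 1: Calculate the correct sum after transformation
Step 2: Apply multiplier 1.1 to records where department = 'engineering'
Step 3: Correct result = 85.0
Step 4: Claimed result = 135.0
Step 5: 85.0 ≠ 135.0
Conclusion: The claimed result is incorrect. The correct answer is 85.0.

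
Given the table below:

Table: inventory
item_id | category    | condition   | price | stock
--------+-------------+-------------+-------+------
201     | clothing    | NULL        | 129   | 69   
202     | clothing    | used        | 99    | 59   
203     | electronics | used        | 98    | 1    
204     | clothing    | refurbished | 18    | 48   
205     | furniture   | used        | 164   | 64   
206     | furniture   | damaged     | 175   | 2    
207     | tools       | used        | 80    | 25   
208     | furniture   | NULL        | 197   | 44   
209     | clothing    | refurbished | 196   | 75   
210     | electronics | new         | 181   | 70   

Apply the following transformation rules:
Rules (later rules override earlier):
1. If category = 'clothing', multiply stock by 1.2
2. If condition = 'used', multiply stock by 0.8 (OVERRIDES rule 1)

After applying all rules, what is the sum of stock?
465.6

Step 1: Rule 2 takes priority for records with condition = 'used'
  - 4 records: 149 × 0.8 = 119.2
Step 2: Rule 1 applies to remaining records with category = 'clothing'
  - 3 records: 192 × 1.2 = 230.4
Step 3: Other records unchanged: 116
Step 4: Final sum = 119.2 + 230.4 + 116 = 465.6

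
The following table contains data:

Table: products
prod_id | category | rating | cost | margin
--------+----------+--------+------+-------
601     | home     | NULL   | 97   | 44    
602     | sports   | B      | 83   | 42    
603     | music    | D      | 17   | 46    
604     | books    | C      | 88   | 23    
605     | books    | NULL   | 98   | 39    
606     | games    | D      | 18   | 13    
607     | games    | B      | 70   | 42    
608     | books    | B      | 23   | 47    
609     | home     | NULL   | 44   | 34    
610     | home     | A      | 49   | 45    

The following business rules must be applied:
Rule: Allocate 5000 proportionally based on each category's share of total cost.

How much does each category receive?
books: 1780.24, games: 749.57, home: 1618.4, music: 144.8, sports: 706.98

Step 1: Calculate total cost = 587
Step 2: Calculate each category's proportion:
  books: 209/587 = 35.60% → 1780.24
  games: 88/587 = 14.99% → 749.57
  home: 190/587 = 32.37% → 1618.4
  music: 17/587 = 2.90% → 144.8
  sports: 83/587 = 14.14% → 706.98
Step 3: Verify: sum of allocations ≈ 5000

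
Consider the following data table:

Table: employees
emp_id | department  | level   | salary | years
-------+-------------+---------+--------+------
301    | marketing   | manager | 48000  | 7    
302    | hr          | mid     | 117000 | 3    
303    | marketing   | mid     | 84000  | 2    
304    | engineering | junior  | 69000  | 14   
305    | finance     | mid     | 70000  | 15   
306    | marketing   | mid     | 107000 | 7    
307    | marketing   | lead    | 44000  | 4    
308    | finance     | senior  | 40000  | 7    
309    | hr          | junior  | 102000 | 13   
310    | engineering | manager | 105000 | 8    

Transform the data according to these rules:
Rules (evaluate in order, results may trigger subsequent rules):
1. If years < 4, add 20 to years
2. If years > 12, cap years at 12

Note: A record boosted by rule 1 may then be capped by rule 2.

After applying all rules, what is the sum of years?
93

Step 1: Apply rule 1 to records with years < 4
  - 2 records get bonus of 20
  - Of these, 2 records then exceed 12 and get capped
Step 2: Apply rule 2 to records with years > 12
  - 3 records (original) are capped
Step 3: Calculate final sum = 93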